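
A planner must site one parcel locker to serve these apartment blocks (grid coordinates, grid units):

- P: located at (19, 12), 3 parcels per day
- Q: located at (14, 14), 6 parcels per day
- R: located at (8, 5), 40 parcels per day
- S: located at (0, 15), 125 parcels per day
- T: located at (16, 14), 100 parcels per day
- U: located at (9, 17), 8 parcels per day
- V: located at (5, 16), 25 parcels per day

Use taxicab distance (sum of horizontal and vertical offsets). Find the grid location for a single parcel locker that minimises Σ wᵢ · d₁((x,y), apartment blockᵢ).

Manhattan distance separates: Σwᵢ(|x−xᵢ|+|y−yᵢ|) = Σwᵢ|x−xᵢ| + Σwᵢ|y−yᵢ|, so x and y are optimised independently as 1-D weighted medians.
Total weight W = 307; half = 153.5.
x-coordinate, sorted with cumulative weight:
  x=0 (S, w=125) cum 125
  x=5 (V, w=25) cum 150
  x=8 (R, w=40) cum 190  ← median
  x=9 (U, w=8) cum 198
  x=14 (Q, w=6) cum 204
  x=16 (T, w=100) cum 304
  x=19 (P, w=3) cum 307
⇒ x* = 8
y-coordinate, sorted with cumulative weight:
  y=5 (R, w=40) cum 40
  y=12 (P, w=3) cum 43
  y=14 (Q, w=6) cum 49
  y=14 (T, w=100) cum 149
  y=15 (S, w=125) cum 274  ← median
  y=16 (V, w=25) cum 299
  y=17 (U, w=8) cum 307
⇒ y* = 15

(8, 15)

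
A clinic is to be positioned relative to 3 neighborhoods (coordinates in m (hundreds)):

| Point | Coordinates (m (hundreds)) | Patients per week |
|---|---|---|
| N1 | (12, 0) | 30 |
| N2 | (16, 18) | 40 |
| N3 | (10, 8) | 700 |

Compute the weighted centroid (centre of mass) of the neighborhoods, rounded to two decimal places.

The minimiser of Σwᵢ‖p−pᵢ‖² is the weighted centroid p* = (Σwᵢpᵢ)/(Σwᵢ).
Σwᵢ = 770.
Σwᵢxᵢ = 30·12 + 40·16 + 700·10 = 8000.
Σwᵢyᵢ = 30·0 + 40·18 + 700·8 = 6320.
x* = 8000/770 = 10.39, y* = 6320/770 = 8.21.

(10.39, 8.21)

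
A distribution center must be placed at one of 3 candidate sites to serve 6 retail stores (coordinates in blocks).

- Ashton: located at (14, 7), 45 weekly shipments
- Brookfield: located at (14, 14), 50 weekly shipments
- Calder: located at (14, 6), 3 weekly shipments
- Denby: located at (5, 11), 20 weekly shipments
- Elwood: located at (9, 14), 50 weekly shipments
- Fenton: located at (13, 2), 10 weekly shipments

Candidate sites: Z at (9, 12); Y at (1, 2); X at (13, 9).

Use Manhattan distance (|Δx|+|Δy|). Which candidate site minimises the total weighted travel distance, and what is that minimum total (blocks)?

X, total 1167 blocks

Total weighted distance at each candidate:
  Z (9, 12): total = 1173
  Y (1, 2): total = 3491
  X (13, 9): total = 1167
Minimum is at X with total 1167 blocks.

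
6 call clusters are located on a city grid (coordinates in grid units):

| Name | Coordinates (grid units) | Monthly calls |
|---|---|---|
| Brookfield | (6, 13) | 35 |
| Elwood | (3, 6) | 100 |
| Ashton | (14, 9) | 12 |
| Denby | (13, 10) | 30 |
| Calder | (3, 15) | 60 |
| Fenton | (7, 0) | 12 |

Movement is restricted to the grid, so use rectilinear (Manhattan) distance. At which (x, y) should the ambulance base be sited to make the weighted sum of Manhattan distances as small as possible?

Manhattan distance separates: Σwᵢ(|x−xᵢ|+|y−yᵢ|) = Σwᵢ|x−xᵢ| + Σwᵢ|y−yᵢ|, so x and y are optimised independently as 1-D weighted medians.
Total weight W = 249; half = 124.5.
x-coordinate, sorted with cumulative weight:
  x=3 (Elwood, w=100) cum 100
  x=3 (Calder, w=60) cum 160  ← median
  x=6 (Brookfield, w=35) cum 195
  x=7 (Fenton, w=12) cum 207
  x=13 (Denby, w=30) cum 237
  x=14 (Ashton, w=12) cum 249
⇒ x* = 3
y-coordinate, sorted with cumulative weight:
  y=0 (Fenton, w=12) cum 12
  y=6 (Elwood, w=100) cum 112
  y=9 (Ashton, w=12) cum 124
  y=10 (Denby, w=30) cum 154  ← median
  y=13 (Brookfield, w=35) cum 189
  y=15 (Calder, w=60) cum 249
⇒ y* = 10

(3, 10)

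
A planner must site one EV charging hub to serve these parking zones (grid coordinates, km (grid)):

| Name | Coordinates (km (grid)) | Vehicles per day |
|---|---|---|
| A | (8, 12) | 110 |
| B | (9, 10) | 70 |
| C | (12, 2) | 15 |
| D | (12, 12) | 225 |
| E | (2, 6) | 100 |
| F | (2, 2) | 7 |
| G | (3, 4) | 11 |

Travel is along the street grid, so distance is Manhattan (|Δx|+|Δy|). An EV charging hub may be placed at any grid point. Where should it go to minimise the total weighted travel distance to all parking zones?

Manhattan distance separates: Σwᵢ(|x−xᵢ|+|y−yᵢ|) = Σwᵢ|x−xᵢ| + Σwᵢ|y−yᵢ|, so x and y are optimised independently as 1-D weighted medians.
Total weight W = 538; half = 269.
x-coordinate, sorted with cumulative weight:
  x=2 (E, w=100) cum 100
  x=2 (F, w=7) cum 107
  x=3 (G, w=11) cum 118
  x=8 (A, w=110) cum 228
  x=9 (B, w=70) cum 298  ← median
  x=12 (C, w=15) cum 313
  x=12 (D, w=225) cum 538
⇒ x* = 9
y-coordinate, sorted with cumulative weight:
  y=2 (C, w=15) cum 15
  y=2 (F, w=7) cum 22
  y=4 (G, w=11) cum 33
  y=6 (E, w=100) cum 133
  y=10 (B, w=70) cum 203
  y=12 (A, w=110) cum 313  ← median
  y=12 (D, w=225) cum 538
⇒ y* = 12

(9, 12)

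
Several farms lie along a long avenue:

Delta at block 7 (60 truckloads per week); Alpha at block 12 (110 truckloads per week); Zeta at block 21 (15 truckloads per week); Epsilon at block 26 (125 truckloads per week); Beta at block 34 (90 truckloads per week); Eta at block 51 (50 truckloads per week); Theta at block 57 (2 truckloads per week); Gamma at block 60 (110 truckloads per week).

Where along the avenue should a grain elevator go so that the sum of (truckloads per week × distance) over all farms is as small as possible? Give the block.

For a sum of weighted absolute distances on a line, the optimum is the weighted median (not the mean). Total weight W = 562; half-weight = 281.
Sort by position and accumulate weight:
  block 7 (Delta, w=60) → cum 60
  block 12 (Alpha, w=110) → cum 170
  block 21 (Zeta, w=15) → cum 185
  block 26 (Epsilon, w=125) → cum 310  ≥ 281 → median here
  block 34 (Beta, w=90) → cum 400
  block 51 (Eta, w=50) → cum 450
  block 57 (Theta, w=2) → cum 452
  block 60 (Gamma, w=110) → cum 562
Optimal location: block 26.

x = 26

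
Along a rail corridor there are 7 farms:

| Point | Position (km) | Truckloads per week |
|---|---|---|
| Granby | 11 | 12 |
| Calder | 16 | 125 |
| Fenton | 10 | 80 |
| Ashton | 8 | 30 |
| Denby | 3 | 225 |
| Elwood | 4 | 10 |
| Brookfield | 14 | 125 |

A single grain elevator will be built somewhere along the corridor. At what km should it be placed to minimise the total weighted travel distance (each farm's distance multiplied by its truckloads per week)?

x = 10

For a sum of weighted absolute distances on a line, the optimum is the weighted median (not the mean). Total weight W = 607; half-weight = 303.5.
Sort by position and accumulate weight:
  km 3 (Denby, w=225) → cum 225
  km 4 (Elwood, w=10) → cum 235
  km 8 (Ashton, w=30) → cum 265
  km 10 (Fenton, w=80) → cum 345  ≥ 303.5 → median here
  km 11 (Granby, w=12) → cum 357
  km 14 (Brookfield, w=125) → cum 482
  km 16 (Calder, w=125) → cum 607
Optimal location: km 10.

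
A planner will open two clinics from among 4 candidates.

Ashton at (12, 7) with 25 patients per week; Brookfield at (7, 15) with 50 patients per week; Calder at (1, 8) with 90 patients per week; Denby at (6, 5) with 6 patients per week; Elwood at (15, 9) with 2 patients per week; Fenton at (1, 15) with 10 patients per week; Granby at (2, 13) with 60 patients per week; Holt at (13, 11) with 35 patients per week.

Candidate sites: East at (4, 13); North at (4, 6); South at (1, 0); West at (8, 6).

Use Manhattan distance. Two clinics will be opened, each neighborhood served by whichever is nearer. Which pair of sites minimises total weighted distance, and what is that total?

{East, North}, total 1526

Evaluate every pair (each demand assigned to the nearer of the two):
  {East, North}: total = 1526
  {East, West}: total = 1653
  {East, South}: total = 1965
  {North, West}: total = 2123
  {North, South}: total = 2471
  {South, West}: total = 2663
Best pair: {East, North} with total 1526.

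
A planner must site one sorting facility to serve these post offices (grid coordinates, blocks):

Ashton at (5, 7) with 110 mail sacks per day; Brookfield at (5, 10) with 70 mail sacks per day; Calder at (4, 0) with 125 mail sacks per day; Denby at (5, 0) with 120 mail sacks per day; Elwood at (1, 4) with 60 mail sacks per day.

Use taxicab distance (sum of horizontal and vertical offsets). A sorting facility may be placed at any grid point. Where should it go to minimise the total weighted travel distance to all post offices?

Manhattan distance separates: Σwᵢ(|x−xᵢ|+|y−yᵢ|) = Σwᵢ|x−xᵢ| + Σwᵢ|y−yᵢ|, so x and y are optimised independently as 1-D weighted medians.
Total weight W = 485; half = 242.5.
x-coordinate, sorted with cumulative weight:
  x=1 (Elwood, w=60) cum 60
  x=4 (Calder, w=125) cum 185
  x=5 (Ashton, w=110) cum 295  ← median
  x=5 (Brookfield, w=70) cum 365
  x=5 (Denby, w=120) cum 485
⇒ x* = 5
y-coordinate, sorted with cumulative weight:
  y=0 (Calder, w=125) cum 125
  y=0 (Denby, w=120) cum 245  ← median
  y=4 (Elwood, w=60) cum 305
  y=7 (Ashton, w=110) cum 415
  y=10 (Brookfield, w=70) cum 485
⇒ y* = 0

(5, 0)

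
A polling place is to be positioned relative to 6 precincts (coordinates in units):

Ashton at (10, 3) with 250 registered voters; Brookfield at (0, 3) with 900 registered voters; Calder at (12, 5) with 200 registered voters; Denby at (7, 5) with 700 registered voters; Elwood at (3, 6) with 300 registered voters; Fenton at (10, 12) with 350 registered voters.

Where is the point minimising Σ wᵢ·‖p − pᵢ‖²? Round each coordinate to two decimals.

(5.26, 5.17)

The minimiser of Σwᵢ‖p−pᵢ‖² is the weighted centroid p* = (Σwᵢpᵢ)/(Σwᵢ).
Σwᵢ = 2700.
Σwᵢxᵢ = 250·10 + 900·0 + 200·12 + 700·7 + 300·3 + 350·10 = 14200.
Σwᵢyᵢ = 250·3 + 900·3 + 200·5 + 700·5 + 300·6 + 350·12 = 13950.
x* = 14200/2700 = 5.26, y* = 13950/2700 = 5.17.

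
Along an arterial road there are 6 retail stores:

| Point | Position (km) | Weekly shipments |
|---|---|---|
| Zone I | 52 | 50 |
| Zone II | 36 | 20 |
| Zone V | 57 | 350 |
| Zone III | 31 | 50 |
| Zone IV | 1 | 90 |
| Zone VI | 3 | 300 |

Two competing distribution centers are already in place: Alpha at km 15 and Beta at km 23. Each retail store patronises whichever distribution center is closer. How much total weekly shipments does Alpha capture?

The indifferent point is the midpoint (15+23)/2 = 19; retail stores left of it (closer to Alpha at 15) go to Alpha, those right go to Beta.
  Zone IV at 1 (w=90) → Alpha
  Zone VI at 3 (w=300) → Alpha
  Zone III at 31 (w=50) → Beta
  Zone II at 36 (w=20) → Beta
  Zone I at 52 (w=50) → Beta
  Zone V at 57 (w=350) → Beta
Alpha captures 390; Beta captures 470.

390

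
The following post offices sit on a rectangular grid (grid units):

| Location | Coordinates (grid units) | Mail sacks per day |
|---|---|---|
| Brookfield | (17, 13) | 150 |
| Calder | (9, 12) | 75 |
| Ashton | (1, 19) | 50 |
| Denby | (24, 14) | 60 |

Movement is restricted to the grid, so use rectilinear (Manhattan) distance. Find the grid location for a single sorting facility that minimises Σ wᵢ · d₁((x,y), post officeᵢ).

Manhattan distance separates: Σwᵢ(|x−xᵢ|+|y−yᵢ|) = Σwᵢ|x−xᵢ| + Σwᵢ|y−yᵢ|, so x and y are optimised independently as 1-D weighted medians.
Total weight W = 335; half = 167.5.
x-coordinate, sorted with cumulative weight:
  x=1 (Ashton, w=50) cum 50
  x=9 (Calder, w=75) cum 125
  x=17 (Brookfield, w=150) cum 275  ← median
  x=24 (Denby, w=60) cum 335
⇒ x* = 17
y-coordinate, sorted with cumulative weight:
  y=12 (Calder, w=75) cum 75
  y=13 (Brookfield, w=150) cum 225  ← median
  y=14 (Denby, w=60) cum 285
  y=19 (Ashton, w=50) cum 335
⇒ y* = 13

(17, 13)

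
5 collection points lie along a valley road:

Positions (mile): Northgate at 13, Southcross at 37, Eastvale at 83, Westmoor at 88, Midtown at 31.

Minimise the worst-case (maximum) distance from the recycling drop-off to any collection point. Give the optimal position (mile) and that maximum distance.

location 50.5, max distance 37.5

The 1-center on a line is the midpoint of the two extreme points: leftmost at 13, rightmost at 88.
Optimal location = (13 + 88)/2 = 50.5; maximum distance = (88 − 13)/2 = 37.5.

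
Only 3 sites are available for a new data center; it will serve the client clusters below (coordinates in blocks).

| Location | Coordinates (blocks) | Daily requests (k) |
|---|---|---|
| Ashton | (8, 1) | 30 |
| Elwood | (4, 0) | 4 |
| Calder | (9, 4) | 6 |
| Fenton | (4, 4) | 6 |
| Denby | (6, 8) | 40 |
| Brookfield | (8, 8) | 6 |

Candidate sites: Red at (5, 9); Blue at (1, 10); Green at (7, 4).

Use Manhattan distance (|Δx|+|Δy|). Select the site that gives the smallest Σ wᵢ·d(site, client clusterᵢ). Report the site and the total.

Total weighted distance at each candidate:
  Red (5, 9): total = 564
  Blue (1, 10): total = 1004
  Green (7, 4): total = 408
Minimum is at Green with total 408 blocks.

Green, total 408 blocks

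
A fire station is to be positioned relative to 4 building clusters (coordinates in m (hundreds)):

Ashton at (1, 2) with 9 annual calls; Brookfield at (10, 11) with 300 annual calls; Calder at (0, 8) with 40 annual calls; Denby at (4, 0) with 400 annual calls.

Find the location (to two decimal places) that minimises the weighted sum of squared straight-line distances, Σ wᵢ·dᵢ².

The minimiser of Σwᵢ‖p−pᵢ‖² is the weighted centroid p* = (Σwᵢpᵢ)/(Σwᵢ).
Σwᵢ = 749.
Σwᵢxᵢ = 9·1 + 300·10 + 40·0 + 400·4 = 4609.
Σwᵢyᵢ = 9·2 + 300·11 + 40·8 + 400·0 = 3638.
x* = 4609/749 = 6.15, y* = 3638/749 = 4.86.

(6.15, 4.86)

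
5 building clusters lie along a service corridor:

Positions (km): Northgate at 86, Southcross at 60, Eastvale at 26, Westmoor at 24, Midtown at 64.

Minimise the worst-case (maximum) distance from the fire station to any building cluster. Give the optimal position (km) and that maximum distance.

The 1-center on a line is the midpoint of the two extreme points: leftmost at 24, rightmost at 86.
Optimal location = (24 + 86)/2 = 55; maximum distance = (86 − 24)/2 = 31.

location 55, max distance 31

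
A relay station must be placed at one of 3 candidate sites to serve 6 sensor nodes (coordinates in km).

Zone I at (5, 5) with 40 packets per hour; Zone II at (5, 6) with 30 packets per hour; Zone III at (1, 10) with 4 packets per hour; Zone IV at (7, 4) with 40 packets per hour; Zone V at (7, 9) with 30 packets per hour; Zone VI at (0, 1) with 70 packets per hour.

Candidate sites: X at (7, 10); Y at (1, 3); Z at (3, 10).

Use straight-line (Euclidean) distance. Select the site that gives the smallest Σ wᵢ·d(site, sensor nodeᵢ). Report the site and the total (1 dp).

Y, total 1011.3 km

Total weighted distance at each candidate:
  X (7, 10): total = 1441.7
  Y (1, 3): total = 1011.3
  Z (3, 10): total = 1433.8
Minimum is at Y with total 1011.3 km.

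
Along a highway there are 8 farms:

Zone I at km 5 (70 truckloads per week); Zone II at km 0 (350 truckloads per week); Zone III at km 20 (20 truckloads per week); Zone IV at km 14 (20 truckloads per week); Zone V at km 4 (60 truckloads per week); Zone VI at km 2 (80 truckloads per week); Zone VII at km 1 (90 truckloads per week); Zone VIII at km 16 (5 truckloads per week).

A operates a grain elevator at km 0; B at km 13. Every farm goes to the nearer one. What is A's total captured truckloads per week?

650

The indifferent point is the midpoint (0+13)/2 = 6.5; farms left of it (closer to A at 0) go to A, those right go to B.
  Zone II at 0 (w=350) → A
  Zone VII at 1 (w=90) → A
  Zone VI at 2 (w=80) → A
  Zone V at 4 (w=60) → A
  Zone I at 5 (w=70) → A
  Zone IV at 14 (w=20) → B
  Zone VIII at 16 (w=5) → B
  Zone III at 20 (w=20) → B
A captures 650; B captures 45.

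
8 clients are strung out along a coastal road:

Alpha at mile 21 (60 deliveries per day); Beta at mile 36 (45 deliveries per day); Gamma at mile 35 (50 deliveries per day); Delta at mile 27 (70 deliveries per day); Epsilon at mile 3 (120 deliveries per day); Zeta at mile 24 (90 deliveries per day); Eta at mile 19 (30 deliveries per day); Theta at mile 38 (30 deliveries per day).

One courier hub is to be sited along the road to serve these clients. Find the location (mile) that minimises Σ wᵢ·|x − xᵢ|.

For a sum of weighted absolute distances on a line, the optimum is the weighted median (not the mean). Total weight W = 495; half-weight = 247.5.
Sort by position and accumulate weight:
  mile 3 (Epsilon, w=120) → cum 120
  mile 19 (Eta, w=30) → cum 150
  mile 21 (Alpha, w=60) → cum 210
  mile 24 (Zeta, w=90) → cum 300  ≥ 247.5 → median here
  mile 27 (Delta, w=70) → cum 370
  mile 35 (Gamma, w=50) → cum 420
  mile 36 (Beta, w=45) → cum 465
  mile 38 (Theta, w=30) → cum 495
Optimal location: mile 24.

x = 24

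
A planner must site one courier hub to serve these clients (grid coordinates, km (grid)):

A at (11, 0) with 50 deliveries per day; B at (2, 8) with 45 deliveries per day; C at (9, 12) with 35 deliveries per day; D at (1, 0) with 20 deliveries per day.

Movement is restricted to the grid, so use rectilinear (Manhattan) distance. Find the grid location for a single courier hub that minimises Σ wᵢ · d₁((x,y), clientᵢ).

(9, 8)

Manhattan distance separates: Σwᵢ(|x−xᵢ|+|y−yᵢ|) = Σwᵢ|x−xᵢ| + Σwᵢ|y−yᵢ|, so x and y are optimised independently as 1-D weighted medians.
Total weight W = 150; half = 75.
x-coordinate, sorted with cumulative weight:
  x=1 (D, w=20) cum 20
  x=2 (B, w=45) cum 65
  x=9 (C, w=35) cum 100  ← median
  x=11 (A, w=50) cum 150
⇒ x* = 9
y-coordinate, sorted with cumulative weight:
  y=0 (A, w=50) cum 50
  y=0 (D, w=20) cum 70
  y=8 (B, w=45) cum 115  ← median
  y=12 (C, w=35) cum 150
⇒ y* = 8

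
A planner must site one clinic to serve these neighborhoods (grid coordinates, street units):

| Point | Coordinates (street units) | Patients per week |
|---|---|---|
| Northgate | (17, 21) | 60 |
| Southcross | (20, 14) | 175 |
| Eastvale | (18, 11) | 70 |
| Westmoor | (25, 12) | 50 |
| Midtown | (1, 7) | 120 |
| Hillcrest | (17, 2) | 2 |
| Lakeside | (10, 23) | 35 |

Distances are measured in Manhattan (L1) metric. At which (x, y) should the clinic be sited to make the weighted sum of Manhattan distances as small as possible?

(18, 14)

Manhattan distance separates: Σwᵢ(|x−xᵢ|+|y−yᵢ|) = Σwᵢ|x−xᵢ| + Σwᵢ|y−yᵢ|, so x and y are optimised independently as 1-D weighted medians.
Total weight W = 512; half = 256.
x-coordinate, sorted with cumulative weight:
  x=1 (Midtown, w=120) cum 120
  x=10 (Lakeside, w=35) cum 155
  x=17 (Northgate, w=60) cum 215
  x=17 (Hillcrest, w=2) cum 217
  x=18 (Eastvale, w=70) cum 287  ← median
  x=20 (Southcross, w=175) cum 462
  x=25 (Westmoor, w=50) cum 512
⇒ x* = 18
y-coordinate, sorted with cumulative weight:
  y=2 (Hillcrest, w=2) cum 2
  y=7 (Midtown, w=120) cum 122
  y=11 (Eastvale, w=70) cum 192
  y=12 (Westmoor, w=50) cum 242
  y=14 (Southcross, w=175) cum 417  ← median
  y=21 (Northgate, w=60) cum 477
  y=23 (Lakeside, w=35) cum 512
⇒ y* = 14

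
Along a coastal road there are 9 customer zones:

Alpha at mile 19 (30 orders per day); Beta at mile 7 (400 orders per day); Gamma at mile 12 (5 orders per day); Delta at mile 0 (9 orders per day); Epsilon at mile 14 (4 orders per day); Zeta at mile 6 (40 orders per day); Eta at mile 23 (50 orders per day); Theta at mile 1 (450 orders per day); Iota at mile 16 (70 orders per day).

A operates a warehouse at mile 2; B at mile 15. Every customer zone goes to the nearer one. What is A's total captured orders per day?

The indifferent point is the midpoint (2+15)/2 = 8.5; customer zones left of it (closer to A at 2) go to A, those right go to B.
  Delta at 0 (w=9) → A
  Theta at 1 (w=450) → A
  Zeta at 6 (w=40) → A
  Beta at 7 (w=400) → A
  Gamma at 12 (w=5) → B
  Epsilon at 14 (w=4) → B
  Iota at 16 (w=70) → B
  Alpha at 19 (w=30) → B
  Eta at 23 (w=50) → B
A captures 899; B captures 159.

899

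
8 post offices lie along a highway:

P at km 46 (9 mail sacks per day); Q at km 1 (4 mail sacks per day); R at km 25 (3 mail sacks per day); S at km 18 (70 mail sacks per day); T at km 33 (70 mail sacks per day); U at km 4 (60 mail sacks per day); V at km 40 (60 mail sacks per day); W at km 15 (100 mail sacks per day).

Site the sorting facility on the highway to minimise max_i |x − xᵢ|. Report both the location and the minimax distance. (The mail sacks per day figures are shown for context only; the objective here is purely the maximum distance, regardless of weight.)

The 1-center on a line is the midpoint of the two extreme points: leftmost at 1, rightmost at 46.
Optimal location = (1 + 46)/2 = 23.5; maximum distance = (46 − 1)/2 = 22.5.

location 23.5, max distance 22.5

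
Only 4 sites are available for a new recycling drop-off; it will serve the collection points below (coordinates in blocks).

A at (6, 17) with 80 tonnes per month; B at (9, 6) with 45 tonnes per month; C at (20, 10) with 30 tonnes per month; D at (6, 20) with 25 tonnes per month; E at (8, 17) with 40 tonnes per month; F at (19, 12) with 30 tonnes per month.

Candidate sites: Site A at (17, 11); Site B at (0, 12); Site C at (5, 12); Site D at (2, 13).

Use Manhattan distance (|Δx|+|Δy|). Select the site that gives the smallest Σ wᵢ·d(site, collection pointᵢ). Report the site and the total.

Site C, total 2405 blocks

Total weighted distance at each candidate:
  Site A (17, 11): total = 3255
  Site B (0, 12): total = 3655
  Site C (5, 12): total = 2405
  Site D (2, 13): total = 3115
Minimum is at Site C with total 2405 blocks.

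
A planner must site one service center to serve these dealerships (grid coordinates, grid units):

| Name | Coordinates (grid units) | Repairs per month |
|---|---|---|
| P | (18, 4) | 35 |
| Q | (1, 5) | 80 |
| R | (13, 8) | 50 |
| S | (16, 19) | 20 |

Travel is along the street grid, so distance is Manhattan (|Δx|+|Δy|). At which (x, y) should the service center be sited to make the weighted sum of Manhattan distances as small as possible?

Manhattan distance separates: Σwᵢ(|x−xᵢ|+|y−yᵢ|) = Σwᵢ|x−xᵢ| + Σwᵢ|y−yᵢ|, so x and y are optimised independently as 1-D weighted medians.
Total weight W = 185; half = 92.5.
x-coordinate, sorted with cumulative weight:
  x=1 (Q, w=80) cum 80
  x=13 (R, w=50) cum 130  ← median
  x=16 (S, w=20) cum 150
  x=18 (P, w=35) cum 185
⇒ x* = 13
y-coordinate, sorted with cumulative weight:
  y=4 (P, w=35) cum 35
  y=5 (Q, w=80) cum 115  ← median
  y=8 (R, w=50) cum 165
  y=19 (S, w=20) cum 185
⇒ y* = 5

(13, 5)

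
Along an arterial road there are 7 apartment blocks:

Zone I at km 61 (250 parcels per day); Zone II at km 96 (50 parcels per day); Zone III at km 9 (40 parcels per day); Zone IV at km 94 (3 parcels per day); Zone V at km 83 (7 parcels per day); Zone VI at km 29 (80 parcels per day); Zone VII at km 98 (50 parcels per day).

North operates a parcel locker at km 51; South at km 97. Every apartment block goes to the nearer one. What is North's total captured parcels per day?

370

The indifferent point is the midpoint (51+97)/2 = 74; apartment blocks left of it (closer to North at 51) go to North, those right go to South.
  Zone III at 9 (w=40) → North
  Zone VI at 29 (w=80) → North
  Zone I at 61 (w=250) → North
  Zone V at 83 (w=7) → South
  Zone IV at 94 (w=3) → South
  Zone II at 96 (w=50) → South
  Zone VII at 98 (w=50) → South
North captures 370; South captures 110.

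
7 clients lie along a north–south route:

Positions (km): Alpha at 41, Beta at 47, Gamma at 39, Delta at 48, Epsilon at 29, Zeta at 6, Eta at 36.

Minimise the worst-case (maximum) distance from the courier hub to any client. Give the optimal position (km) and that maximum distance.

location 27, max distance 21

The 1-center on a line is the midpoint of the two extreme points: leftmost at 6, rightmost at 48.
Optimal location = (6 + 48)/2 = 27; maximum distance = (48 − 6)/2 = 21.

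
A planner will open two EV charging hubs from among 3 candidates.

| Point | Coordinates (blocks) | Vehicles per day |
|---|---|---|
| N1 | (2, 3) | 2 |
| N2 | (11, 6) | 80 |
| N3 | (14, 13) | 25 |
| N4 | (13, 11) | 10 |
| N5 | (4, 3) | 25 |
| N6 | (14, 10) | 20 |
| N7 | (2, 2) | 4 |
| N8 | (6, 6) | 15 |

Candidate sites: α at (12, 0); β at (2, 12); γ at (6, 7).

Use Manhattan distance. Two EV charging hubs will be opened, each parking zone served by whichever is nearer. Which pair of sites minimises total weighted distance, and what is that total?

{β, γ}, total 1352

Evaluate every pair (each demand assigned to the nearer of the two):
  {β, γ}: total = 1352
  {α, γ}: total = 1377
  {α, β}: total = 1728
Best pair: {β, γ} with total 1352.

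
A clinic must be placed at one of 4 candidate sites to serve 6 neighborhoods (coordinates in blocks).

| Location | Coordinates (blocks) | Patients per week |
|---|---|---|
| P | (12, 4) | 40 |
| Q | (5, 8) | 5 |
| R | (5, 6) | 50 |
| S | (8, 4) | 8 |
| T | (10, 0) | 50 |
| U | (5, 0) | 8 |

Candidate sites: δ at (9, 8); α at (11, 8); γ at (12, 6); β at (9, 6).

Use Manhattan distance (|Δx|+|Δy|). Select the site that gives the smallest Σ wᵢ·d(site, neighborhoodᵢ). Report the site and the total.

β, total 884 blocks

Total weighted distance at each candidate:
  δ (9, 8): total = 1186
  α (11, 8): total = 1248
  γ (12, 6): total = 1027
  β (9, 6): total = 884
Minimum is at β with total 884 blocks.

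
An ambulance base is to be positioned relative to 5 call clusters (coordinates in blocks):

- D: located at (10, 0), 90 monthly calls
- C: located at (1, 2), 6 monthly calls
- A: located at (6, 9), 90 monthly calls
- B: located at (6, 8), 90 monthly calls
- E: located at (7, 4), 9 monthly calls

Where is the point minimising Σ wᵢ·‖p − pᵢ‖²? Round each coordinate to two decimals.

The minimiser of Σwᵢ‖p−pᵢ‖² is the weighted centroid p* = (Σwᵢpᵢ)/(Σwᵢ).
Σwᵢ = 285.
Σwᵢxᵢ = 90·10 + 6·1 + 90·6 + 90·6 + 9·7 = 2049.
Σwᵢyᵢ = 90·0 + 6·2 + 90·9 + 90·8 + 9·4 = 1578.
x* = 2049/285 = 7.19, y* = 1578/285 = 5.54.

(7.19, 5.54)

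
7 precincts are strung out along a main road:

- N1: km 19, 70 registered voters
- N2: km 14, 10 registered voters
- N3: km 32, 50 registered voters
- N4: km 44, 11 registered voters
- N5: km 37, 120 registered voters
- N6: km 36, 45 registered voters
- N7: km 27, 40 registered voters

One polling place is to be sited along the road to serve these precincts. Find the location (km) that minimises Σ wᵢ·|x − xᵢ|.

For a sum of weighted absolute distances on a line, the optimum is the weighted median (not the mean). Total weight W = 346; half-weight = 173.
Sort by position and accumulate weight:
  km 14 (N2, w=10) → cum 10
  km 19 (N1, w=70) → cum 80
  km 27 (N7, w=40) → cum 120
  km 32 (N3, w=50) → cum 170
  km 36 (N6, w=45) → cum 215  ≥ 173 → median here
  km 37 (N5, w=120) → cum 335
  km 44 (N4, w=11) → cum 346
Optimal location: km 36.

x = 36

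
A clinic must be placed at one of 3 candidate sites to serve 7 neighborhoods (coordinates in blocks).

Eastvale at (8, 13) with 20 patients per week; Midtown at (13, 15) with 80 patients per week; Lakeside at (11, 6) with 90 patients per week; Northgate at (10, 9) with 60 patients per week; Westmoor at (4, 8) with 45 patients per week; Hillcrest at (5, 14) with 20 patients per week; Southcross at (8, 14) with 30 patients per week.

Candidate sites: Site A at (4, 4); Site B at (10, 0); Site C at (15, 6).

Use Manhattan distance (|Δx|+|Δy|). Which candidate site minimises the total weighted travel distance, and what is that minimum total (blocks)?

Site C, total 3395 blocks

Total weighted distance at each candidate:
  Site A (4, 4): total = 4150
  Site B (10, 0): total = 4400
  Site C (15, 6): total = 3395
Minimum is at Site C with total 3395 blocks.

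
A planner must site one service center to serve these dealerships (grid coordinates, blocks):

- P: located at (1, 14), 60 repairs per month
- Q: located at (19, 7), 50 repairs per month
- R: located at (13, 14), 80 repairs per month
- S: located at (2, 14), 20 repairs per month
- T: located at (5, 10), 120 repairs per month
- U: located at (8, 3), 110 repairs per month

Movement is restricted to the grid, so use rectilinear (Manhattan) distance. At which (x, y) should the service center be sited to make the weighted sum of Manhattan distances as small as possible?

Manhattan distance separates: Σwᵢ(|x−xᵢ|+|y−yᵢ|) = Σwᵢ|x−xᵢ| + Σwᵢ|y−yᵢ|, so x and y are optimised independently as 1-D weighted medians.
Total weight W = 440; half = 220.
x-coordinate, sorted with cumulative weight:
  x=1 (P, w=60) cum 60
  x=2 (S, w=20) cum 80
  x=5 (T, w=120) cum 200
  x=8 (U, w=110) cum 310  ← median
  x=13 (R, w=80) cum 390
  x=19 (Q, w=50) cum 440
⇒ x* = 8
y-coordinate, sorted with cumulative weight:
  y=3 (U, w=110) cum 110
  y=7 (Q, w=50) cum 160
  y=10 (T, w=120) cum 280  ← median
  y=14 (P, w=60) cum 340
  y=14 (R, w=80) cum 420
  y=14 (S, w=20) cum 440
⇒ y* = 10

(8, 10)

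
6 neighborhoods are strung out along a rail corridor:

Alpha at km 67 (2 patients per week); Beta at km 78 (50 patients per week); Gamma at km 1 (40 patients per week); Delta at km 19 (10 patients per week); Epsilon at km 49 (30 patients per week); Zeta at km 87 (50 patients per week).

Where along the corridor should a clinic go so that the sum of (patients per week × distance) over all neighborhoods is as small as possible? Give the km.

x = 78

For a sum of weighted absolute distances on a line, the optimum is the weighted median (not the mean). Total weight W = 182; half-weight = 91.
Sort by position and accumulate weight:
  km 1 (Gamma, w=40) → cum 40
  km 19 (Delta, w=10) → cum 50
  km 49 (Epsilon, w=30) → cum 80
  km 67 (Alpha, w=2) → cum 82
  km 78 (Beta, w=50) → cum 132  ≥ 91 → median here
  km 87 (Zeta, w=50) → cum 182
Optimal location: km 78.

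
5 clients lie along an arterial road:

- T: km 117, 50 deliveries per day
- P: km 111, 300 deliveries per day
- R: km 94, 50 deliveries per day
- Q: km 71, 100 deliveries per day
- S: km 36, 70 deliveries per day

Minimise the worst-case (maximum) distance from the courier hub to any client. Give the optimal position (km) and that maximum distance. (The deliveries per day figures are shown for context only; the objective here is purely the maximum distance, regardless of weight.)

The 1-center on a line is the midpoint of the two extreme points: leftmost at 36, rightmost at 117.
Optimal location = (36 + 117)/2 = 76.5; maximum distance = (117 − 36)/2 = 40.5.

location 76.5, max distance 40.5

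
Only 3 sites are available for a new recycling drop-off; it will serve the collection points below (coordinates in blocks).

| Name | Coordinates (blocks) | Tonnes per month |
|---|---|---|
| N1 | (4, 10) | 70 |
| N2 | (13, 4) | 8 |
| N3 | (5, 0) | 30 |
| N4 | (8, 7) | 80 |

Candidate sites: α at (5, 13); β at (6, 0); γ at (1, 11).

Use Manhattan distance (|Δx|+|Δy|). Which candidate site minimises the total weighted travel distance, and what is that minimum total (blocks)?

α, total 1526 blocks

Total weighted distance at each candidate:
  α (5, 13): total = 1526
  β (6, 0): total = 1678
  γ (1, 11): total = 1762
Minimum is at α with total 1526 blocks.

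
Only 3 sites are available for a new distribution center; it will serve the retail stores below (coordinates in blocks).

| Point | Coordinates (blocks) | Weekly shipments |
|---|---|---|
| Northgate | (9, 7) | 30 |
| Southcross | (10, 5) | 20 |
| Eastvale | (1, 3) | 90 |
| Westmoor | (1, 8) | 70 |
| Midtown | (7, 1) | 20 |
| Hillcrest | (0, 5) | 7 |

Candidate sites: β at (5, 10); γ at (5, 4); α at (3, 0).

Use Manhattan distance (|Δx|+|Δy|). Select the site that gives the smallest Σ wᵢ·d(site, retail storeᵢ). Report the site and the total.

Total weighted distance at each candidate:
  β (5, 10): total = 2110
  γ (5, 4): total = 1482
  α (3, 0): total = 1936
Minimum is at γ with total 1482 blocks.

γ, total 1482 blocks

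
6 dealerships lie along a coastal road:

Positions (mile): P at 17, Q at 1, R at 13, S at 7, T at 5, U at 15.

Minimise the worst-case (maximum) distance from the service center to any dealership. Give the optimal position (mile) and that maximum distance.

The 1-center on a line is the midpoint of the two extreme points: leftmost at 1, rightmost at 17.
Optimal location = (1 + 17)/2 = 9; maximum distance = (17 − 1)/2 = 8.

location 9, max distance 8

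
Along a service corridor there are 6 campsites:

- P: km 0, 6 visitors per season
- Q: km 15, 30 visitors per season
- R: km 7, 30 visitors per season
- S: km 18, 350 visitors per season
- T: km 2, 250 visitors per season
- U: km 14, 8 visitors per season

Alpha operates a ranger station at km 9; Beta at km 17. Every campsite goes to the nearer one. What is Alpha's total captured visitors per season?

The indifferent point is the midpoint (9+17)/2 = 13; campsites left of it (closer to Alpha at 9) go to Alpha, those right go to Beta.
  P at 0 (w=6) → Alpha
  T at 2 (w=250) → Alpha
  R at 7 (w=30) → Alpha
  U at 14 (w=8) → Beta
  Q at 15 (w=30) → Beta
  S at 18 (w=350) → Beta
Alpha captures 286; Beta captures 388.

286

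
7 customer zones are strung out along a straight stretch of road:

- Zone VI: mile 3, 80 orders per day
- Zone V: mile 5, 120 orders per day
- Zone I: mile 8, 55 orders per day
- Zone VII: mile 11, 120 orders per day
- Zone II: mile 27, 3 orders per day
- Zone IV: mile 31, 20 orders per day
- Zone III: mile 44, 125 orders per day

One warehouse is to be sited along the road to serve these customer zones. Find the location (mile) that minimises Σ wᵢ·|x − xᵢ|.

For a sum of weighted absolute distances on a line, the optimum is the weighted median (not the mean). Total weight W = 523; half-weight = 261.5.
Sort by position and accumulate weight:
  mile 3 (Zone VI, w=80) → cum 80
  mile 5 (Zone V, w=120) → cum 200
  mile 8 (Zone I, w=55) → cum 255
  mile 11 (Zone VII, w=120) → cum 375  ≥ 261.5 → median here
  mile 27 (Zone II, w=3) → cum 378
  mile 31 (Zone IV, w=20) → cum 398
  mile 44 (Zone III, w=125) → cum 523
Optimal location: mile 11.

x = 11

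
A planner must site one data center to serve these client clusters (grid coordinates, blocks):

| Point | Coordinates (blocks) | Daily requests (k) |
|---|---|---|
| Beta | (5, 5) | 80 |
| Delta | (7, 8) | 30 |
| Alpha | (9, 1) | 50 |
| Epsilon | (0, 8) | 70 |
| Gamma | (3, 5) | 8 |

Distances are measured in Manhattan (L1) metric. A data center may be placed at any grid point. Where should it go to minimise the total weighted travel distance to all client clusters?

(5, 5)

Manhattan distance separates: Σwᵢ(|x−xᵢ|+|y−yᵢ|) = Σwᵢ|x−xᵢ| + Σwᵢ|y−yᵢ|, so x and y are optimised independently as 1-D weighted medians.
Total weight W = 238; half = 119.
x-coordinate, sorted with cumulative weight:
  x=0 (Epsilon, w=70) cum 70
  x=3 (Gamma, w=8) cum 78
  x=5 (Beta, w=80) cum 158  ← median
  x=7 (Delta, w=30) cum 188
  x=9 (Alpha, w=50) cum 238
⇒ x* = 5
y-coordinate, sorted with cumulative weight:
  y=1 (Alpha, w=50) cum 50
  y=5 (Beta, w=80) cum 130  ← median
  y=5 (Gamma, w=8) cum 138
  y=8 (Delta, w=30) cum 168
  y=8 (Epsilon, w=70) cum 238
⇒ y* = 5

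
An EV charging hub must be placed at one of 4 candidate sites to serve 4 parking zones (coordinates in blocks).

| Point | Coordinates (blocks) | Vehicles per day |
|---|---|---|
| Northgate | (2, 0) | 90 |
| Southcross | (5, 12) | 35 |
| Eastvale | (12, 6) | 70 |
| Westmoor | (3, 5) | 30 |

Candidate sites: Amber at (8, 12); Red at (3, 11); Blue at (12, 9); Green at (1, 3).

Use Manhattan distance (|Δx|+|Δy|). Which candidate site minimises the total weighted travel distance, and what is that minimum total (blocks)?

Green, total 1915 blocks

Total weighted distance at each candidate:
  Amber (8, 12): total = 2785
  Red (3, 11): total = 2345
  Blue (12, 9): total = 2660
  Green (1, 3): total = 1915
Minimum is at Green with total 1915 blocks.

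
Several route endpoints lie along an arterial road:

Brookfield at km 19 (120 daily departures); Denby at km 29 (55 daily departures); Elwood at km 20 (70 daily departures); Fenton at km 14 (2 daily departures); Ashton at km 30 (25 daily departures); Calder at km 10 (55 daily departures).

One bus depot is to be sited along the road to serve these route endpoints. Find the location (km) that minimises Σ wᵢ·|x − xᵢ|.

For a sum of weighted absolute distances on a line, the optimum is the weighted median (not the mean). Total weight W = 327; half-weight = 163.5.
Sort by position and accumulate weight:
  km 10 (Calder, w=55) → cum 55
  km 14 (Fenton, w=2) → cum 57
  km 19 (Brookfield, w=120) → cum 177  ≥ 163.5 → median here
  km 20 (Elwood, w=70) → cum 247
  km 29 (Denby, w=55) → cum 302
  km 30 (Ashton, w=25) → cum 327
Optimal location: km 19.

x = 19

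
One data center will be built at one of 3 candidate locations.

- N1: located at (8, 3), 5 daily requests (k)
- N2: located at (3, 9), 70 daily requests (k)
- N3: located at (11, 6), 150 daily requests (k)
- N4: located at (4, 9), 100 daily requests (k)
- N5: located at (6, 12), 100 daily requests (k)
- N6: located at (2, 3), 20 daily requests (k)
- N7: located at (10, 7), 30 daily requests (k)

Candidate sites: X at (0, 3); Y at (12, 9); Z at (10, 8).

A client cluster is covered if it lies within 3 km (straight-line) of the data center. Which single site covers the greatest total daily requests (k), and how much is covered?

Coverage radius r = 3 km; a point is covered iff (Δx)²+(Δy)² ≤ 3² = 9.
  X (0, 3): covers {N6} → 20
  Y (12, 9): covers {N7} → 30
  Z (10, 8): covers {N3, N7} → 180
Maximum coverage at Z: 180 daily requests (k).

Z, covering 180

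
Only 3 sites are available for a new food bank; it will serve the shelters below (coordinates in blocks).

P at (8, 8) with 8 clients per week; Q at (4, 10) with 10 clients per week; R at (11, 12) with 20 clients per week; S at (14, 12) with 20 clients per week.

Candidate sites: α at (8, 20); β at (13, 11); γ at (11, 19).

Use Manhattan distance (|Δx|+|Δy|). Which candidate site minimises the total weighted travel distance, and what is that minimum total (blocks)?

β, total 264 blocks

Total weighted distance at each candidate:
  α (8, 20): total = 736
  β (13, 11): total = 264
  γ (11, 19): total = 612
Minimum is at β with total 264 blocks.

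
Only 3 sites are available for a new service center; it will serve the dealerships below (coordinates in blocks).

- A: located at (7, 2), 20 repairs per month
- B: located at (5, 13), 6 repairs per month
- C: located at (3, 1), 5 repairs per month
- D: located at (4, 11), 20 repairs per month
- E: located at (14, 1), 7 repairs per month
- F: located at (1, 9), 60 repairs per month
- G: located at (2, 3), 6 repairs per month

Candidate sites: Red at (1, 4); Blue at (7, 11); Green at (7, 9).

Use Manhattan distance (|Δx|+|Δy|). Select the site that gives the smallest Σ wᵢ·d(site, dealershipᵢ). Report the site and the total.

Green, total 867 blocks

Total weighted distance at each candidate:
  Red (1, 4): total = 887
  Blue (7, 11): total = 1011
  Green (7, 9): total = 867
Minimum is at Green with total 867 blocks.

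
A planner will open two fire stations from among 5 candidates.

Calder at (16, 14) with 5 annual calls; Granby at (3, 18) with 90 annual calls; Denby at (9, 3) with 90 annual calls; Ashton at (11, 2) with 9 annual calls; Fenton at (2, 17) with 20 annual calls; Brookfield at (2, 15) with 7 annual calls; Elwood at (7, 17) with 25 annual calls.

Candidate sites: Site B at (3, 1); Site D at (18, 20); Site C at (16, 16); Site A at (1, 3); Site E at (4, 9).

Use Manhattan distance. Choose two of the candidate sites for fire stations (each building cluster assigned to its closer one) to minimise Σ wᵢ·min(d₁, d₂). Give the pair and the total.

{Site B, Site E}, total 2317

Evaluate every pair (each demand assigned to the nearer of the two):
  {Site B, Site E}: total = 2317
  {Site A, Site E}: total = 2335
  {Site C, Site E}: total = 2532
  {Site D, Site E}: total = 2587
  {Site B, Site C}: total = 2816
  {Site C, Site A}: total = 2820
  {Site D, Site A}: total = 3130
  {Site B, Site D}: total = 3166
  {Site B, Site A}: total = 3352
  {Site D, Site C}: total = 3986
Best pair: {Site B, Site E} with total 2317.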